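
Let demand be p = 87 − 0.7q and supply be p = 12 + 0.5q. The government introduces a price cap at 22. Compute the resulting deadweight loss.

Competitive equilibrium: 87 − 0.7q = 12 + 0.5q → q* = 62.5, p* = 43.25.
At the ceiling p = 22, quantity supplied = (22 − 12)/0.5 = 20.
Willingness to pay at q' = 20: 87 − 0.7·20 = 73.
Δq = 62.5 − 20 = 42.5; wedge = 73 − 22 = 51.
Welfare loss = ½ × 42.5 × 51 = 1083.75.

1083.75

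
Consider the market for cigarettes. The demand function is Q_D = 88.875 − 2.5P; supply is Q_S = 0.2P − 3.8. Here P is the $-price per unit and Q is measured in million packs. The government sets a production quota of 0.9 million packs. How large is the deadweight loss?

In inverse form: demand P = 35.55 − 0.4Q, supply P = 19 + 5Q.
Competitive equilibrium: 35.55 − 0.4Q = 19 + 5Q → Q* = 3.0648, P* = 34.3241.
At Q = 0.9: demand price = 35.55 − 0.4·0.9 = 35.19; supply price = 19 + 5·0.9 = 23.5.
ΔQ = 3.0648 − 0.9 = 2.1648; wedge = 35.19 − 23.5 = 11.69.
Welfare loss = ½ × 2.1648 × 11.69 = $12.65 million.

$12.65 million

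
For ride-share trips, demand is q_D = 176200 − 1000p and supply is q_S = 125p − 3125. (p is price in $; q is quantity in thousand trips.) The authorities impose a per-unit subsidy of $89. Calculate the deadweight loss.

$440055.56 thousand

In inverse form: demand p = 176.2 − 0.001q, supply p = 25 + 0.008q.
Competitive equilibrium: 176.2 − 0.001q = 25 + 0.008q → q* = 16800, p* = 159.4.
The subsidy lowers effective supply by 89: p = 0.008q − 64.
New quantity: 176.2 − 0.001q = 0.008q − 64 → q' = 26688.8889.
Overproduction Δq = 26688.8889 − 16800 = 9888.8889; wedge = subsidy = 89.
Deadweight loss = ½ × 9888.8889 × 89 = $440055.56 thousand.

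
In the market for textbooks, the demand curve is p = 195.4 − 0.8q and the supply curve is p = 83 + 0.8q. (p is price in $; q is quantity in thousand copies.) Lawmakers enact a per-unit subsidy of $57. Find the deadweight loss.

$1015.31 thousand

Competitive equilibrium: 195.4 − 0.8q = 83 + 0.8q → q* = 70.25, p* = 139.2.
The subsidy lowers effective supply by 57: p = 26 + 0.8q.
New quantity: 195.4 − 0.8q = 26 + 0.8q → q' = 105.875.
Overproduction Δq = 105.875 − 70.25 = 35.625; wedge = subsidy = 57.
Deadweight loss = ½ × 35.625 × 57 = $1015.31 thousand.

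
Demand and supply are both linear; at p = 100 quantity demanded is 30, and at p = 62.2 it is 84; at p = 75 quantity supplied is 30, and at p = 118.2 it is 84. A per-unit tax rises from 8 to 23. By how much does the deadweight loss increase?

155

Demand slope = (62.2 − 100)/(84 − 30) = −0.7, so p = 121 − 0.7q.
Supply slope = (118.2 − 75)/(84 − 30) = 0.8, so p = 51 + 0.8q.
Competitive equilibrium: 121 − 0.7q = 51 + 0.8q → q* = 46.6667, p* = 88.3333.
For a per-unit tax t: Δq = t/1.5, so DWL = ½·t·(t/1.5) = t²/3.
At t = 8: DWL = 21.333. At t = 23: DWL = 176.333.
Increase = 176.333 − 21.333 = 155.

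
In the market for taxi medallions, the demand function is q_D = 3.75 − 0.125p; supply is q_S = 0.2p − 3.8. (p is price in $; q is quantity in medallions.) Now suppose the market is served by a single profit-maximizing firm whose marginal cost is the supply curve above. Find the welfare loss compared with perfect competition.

In inverse form: demand p = 30 − 8q, supply p = 19 + 5q.
Competitive equilibrium: 30 − 8q = 19 + 5q → q* = 0.8462, p* = 23.2308.
Marginal revenue: MR = 30 − 16q. Set MR = MC: 30 − 16q = 19 + 5q → q_m = 0.5238.
Price p_m = 30 − 8·0.5238 = 25.8096; MC(q_m) = 19 + 5·0.5238 = 21.619.
Competitive q* = 0.8462, so Δq = 0.3224; wedge = 25.8096 − 21.619 = 4.1906.
DWL = ½ × 0.3224 × 4.1906 = $0.68.

$0.68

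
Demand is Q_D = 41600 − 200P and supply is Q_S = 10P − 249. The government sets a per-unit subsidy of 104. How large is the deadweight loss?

In inverse form: demand P = 208 − 0.005Q, supply P = 24.9 + 0.1Q.
Competitive equilibrium: 208 − 0.005Q = 24.9 + 0.1Q → Q* = 1743.8095, P* = 199.281.
The subsidy lowers effective supply by 104: P = 0.1Q − 79.1.
New quantity: 208 − 0.005Q = 0.1Q − 79.1 → Q' = 2734.2857.
Overproduction ΔQ = 2734.2857 − 1743.8095 = 990.4762; wedge = subsidy = 104.
Welfare loss = ½ × 990.4762 × 104 = 51504.76.

51504.76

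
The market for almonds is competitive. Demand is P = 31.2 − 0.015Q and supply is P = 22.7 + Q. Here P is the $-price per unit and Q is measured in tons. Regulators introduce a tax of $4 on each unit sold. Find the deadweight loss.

Competitive equilibrium: 31.2 − 0.015Q = 22.7 + Q → Q* = 8.3744, P* = 31.0744.
With the tax, the buyer price exceeds the seller price by 4: (31.2 − 0.015Q) − (22.7 + Q) = 4 → Q' = 4.4335.
ΔQ = 8.3744 − 4.4335 = 3.9409; the wedge equals the tax, 4.
Deadweight loss = ½ × 3.9409 × 4 = $7.88.

$7.88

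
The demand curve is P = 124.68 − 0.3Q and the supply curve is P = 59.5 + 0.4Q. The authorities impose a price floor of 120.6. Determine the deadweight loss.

2212.88

Competitive equilibrium: 124.68 − 0.3Q = 59.5 + 0.4Q → Q* = 93.1143, P* = 96.7457.
At the floor P = 120.6, quantity demanded = (124.68 − 120.6)/0.3 = 13.6.
Sellers' marginal cost at Q' = 13.6: 59.5 + 0.4·13.6 = 64.94.
ΔQ = 93.1143 − 13.6 = 79.5143; wedge = 120.6 − 64.94 = 55.66.
Welfare loss = ½ × 79.5143 × 55.66 = 2212.88.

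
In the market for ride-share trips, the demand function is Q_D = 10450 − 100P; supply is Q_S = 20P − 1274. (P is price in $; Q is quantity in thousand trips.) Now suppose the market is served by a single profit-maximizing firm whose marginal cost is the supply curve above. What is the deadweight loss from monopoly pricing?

In inverse form: demand P = 104.5 − 0.01Q, supply P = 63.7 + 0.05Q.
Competitive equilibrium: 104.5 − 0.01Q = 63.7 + 0.05Q → Q* = 680, P* = 97.7.
Marginal revenue: MR = 104.5 − 0.02Q. Set MR = MC: 104.5 − 0.02Q = 63.7 + 0.05Q → Q_m = 582.8571.
Price P_m = 104.5 − 0.01·582.8571 = 98.6714; MC(Q_m) = 63.7 + 0.05·582.8571 = 92.8429.
Competitive Q* = 680, so ΔQ = 97.1429; wedge = 98.6714 − 92.8429 = 5.8285.
DWL = ½ × 97.1429 × 5.8285 = $283.10 thousand.

$283.10 thousand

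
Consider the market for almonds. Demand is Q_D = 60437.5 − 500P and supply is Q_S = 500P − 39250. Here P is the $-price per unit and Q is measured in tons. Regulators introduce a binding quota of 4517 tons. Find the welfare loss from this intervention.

In inverse form: demand P = 120.875 − 0.002Q, supply P = 78.5 + 0.002Q.
Competitive equilibrium: 120.875 − 0.002Q = 78.5 + 0.002Q → Q* = 10593.75, P* = 99.6875.
At Q = 4517: demand price = 120.875 − 0.002·4517 = 111.841; supply price = 78.5 + 0.002·4517 = 87.534.
ΔQ = 10593.75 − 4517 = 6076.75; wedge = 111.841 − 87.534 = 24.307.
Welfare loss = ½ × 6076.75 × 24.307 = $73853.78.

$73853.78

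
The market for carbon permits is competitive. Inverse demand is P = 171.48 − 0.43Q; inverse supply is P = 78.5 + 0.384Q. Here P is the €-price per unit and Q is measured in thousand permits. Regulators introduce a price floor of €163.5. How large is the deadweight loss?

Competitive equilibrium: 171.48 − 0.43Q = 78.5 + 0.384Q → Q* = 114.226, P* = 122.3628.
At the floor P = 163.5, quantity demanded = (171.48 − 163.5)/0.43 = 18.5581.
Sellers' marginal cost at Q' = 18.5581: 78.5 + 0.384·18.5581 = 85.6263.
ΔQ = 114.226 − 18.5581 = 95.6679; wedge = 163.5 − 85.6263 = 77.8737.
Deadweight loss = ½ × 95.6679 × 77.8737 = €3725.01 thousand.

€3725.01 thousand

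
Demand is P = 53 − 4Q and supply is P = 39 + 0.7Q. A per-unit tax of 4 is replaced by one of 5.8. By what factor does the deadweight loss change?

2.1025

Competitive equilibrium: 53 − 4Q = 39 + 0.7Q → Q* = 2.9787, P* = 41.0851.
For a per-unit tax t: ΔQ = t/4.7, so DWL = ½·t·(t/4.7) = t²/9.4.
At t = 4: DWL = 1.702. At t = 5.8: DWL = 3.579.
Ratio = (5.8/4)² = 2.1025.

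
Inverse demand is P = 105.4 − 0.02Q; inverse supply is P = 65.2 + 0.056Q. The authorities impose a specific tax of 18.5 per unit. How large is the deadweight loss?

2251.64

Competitive equilibrium: 105.4 − 0.02Q = 65.2 + 0.056Q → Q* = 528.94737, P* = 94.82105.
With the tax, the buyer price exceeds the seller price by 18.5: (105.4 − 0.02Q) − (65.2 + 0.056Q) = 18.5 → Q' = 285.52632.
ΔQ = 528.94737 − 285.52632 = 243.42105; the wedge equals the tax, 18.5.
The triangle = ½ × 243.42105 × 18.5 = 2251.64.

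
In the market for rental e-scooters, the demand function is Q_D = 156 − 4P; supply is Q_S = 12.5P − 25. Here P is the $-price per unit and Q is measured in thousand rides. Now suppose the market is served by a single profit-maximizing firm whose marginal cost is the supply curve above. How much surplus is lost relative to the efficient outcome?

In inverse form: demand P = 39 − 0.25Q, supply P = 2 + 0.08Q.
Competitive equilibrium: 39 − 0.25Q = 2 + 0.08Q → Q* = 112.1212, P* = 10.9697.
Marginal revenue: MR = 39 − 0.5Q. Set MR = MC: 39 − 0.5Q = 2 + 0.08Q → Q_m = 63.7931.
Price P_m = 39 − 0.25·63.7931 = 23.0517; MC(Q_m) = 2 + 0.08·63.7931 = 7.1034.
Competitive Q* = 112.1212, so ΔQ = 48.3281; wedge = 23.0517 − 7.1034 = 15.9483.
DWL = ½ × 48.3281 × 15.9483 = $385.38 thousand.

$385.38 thousand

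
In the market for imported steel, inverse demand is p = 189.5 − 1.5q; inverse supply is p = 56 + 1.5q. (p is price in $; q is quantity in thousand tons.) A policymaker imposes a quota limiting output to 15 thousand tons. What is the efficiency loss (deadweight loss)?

$1305.375 thousand

Competitive equilibrium: 189.5 − 1.5q = 56 + 1.5q → q* = 44.5, p* = 122.75.
At q = 15: demand price = 189.5 − 1.5·15 = 167; supply price = 56 + 1.5·15 = 78.5.
Δq = 44.5 − 15 = 29.5; wedge = 167 − 78.5 = 88.5.
Welfare loss = ½ × 29.5 × 88.5 = $1305.375 thousand.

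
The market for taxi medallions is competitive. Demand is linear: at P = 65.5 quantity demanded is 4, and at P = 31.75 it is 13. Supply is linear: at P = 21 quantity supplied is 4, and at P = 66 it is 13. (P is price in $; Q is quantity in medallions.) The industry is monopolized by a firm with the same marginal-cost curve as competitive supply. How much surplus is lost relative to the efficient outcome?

$32.50

Demand slope = (31.75 − 65.5)/(13 − 4) = −3.75, so P = 80.5 − 3.75Q.
Supply slope = (66 − 21)/(13 − 4) = 5, so P = 1 + 5Q.
Competitive equilibrium: 80.5 − 3.75Q = 1 + 5Q → Q* = 9.0857, P* = 46.4286.
Marginal revenue: MR = 80.5 − 7.5Q. Set MR = MC: 80.5 − 7.5Q = 1 + 5Q → Q_m = 6.36.
Price P_m = 80.5 − 3.75·6.36 = 56.65; MC(Q_m) = 1 + 5·6.36 = 32.8.
Competitive Q* = 9.0857, so ΔQ = 2.7257; wedge = 56.65 − 32.8 = 23.85.
DWL = ½ × 2.7257 × 23.85 = $32.50.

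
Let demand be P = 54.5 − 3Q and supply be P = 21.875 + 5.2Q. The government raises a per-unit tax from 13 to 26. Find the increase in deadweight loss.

30.91

Competitive equilibrium: 54.5 − 3Q = 21.875 + 5.2Q → Q* = 3.9787, P* = 42.564.
For a per-unit tax t: ΔQ = t/8.2, so DWL = ½·t·(t/8.2) = t²/16.4.
At t = 13: DWL = 10.3049. At t = 26: DWL = 41.2195.
Increase = 41.2195 − 10.3049 = 30.91.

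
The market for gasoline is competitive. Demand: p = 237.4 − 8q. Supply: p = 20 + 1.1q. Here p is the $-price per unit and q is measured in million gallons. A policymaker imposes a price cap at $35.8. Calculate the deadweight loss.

Competitive equilibrium: 237.4 − 8q = 20 + 1.1q → q* = 23.8901, p* = 46.2791.
At the ceiling p = 35.8, quantity supplied = (35.8 − 20)/1.1 = 14.3636.
Willingness to pay at q' = 14.3636: 237.4 − 8·14.3636 = 122.4912.
Δq = 23.8901 − 14.3636 = 9.5265; wedge = 122.4912 − 35.8 = 86.6912.
Deadweight loss = ½ × 9.5265 × 86.6912 = $412.93 million.

$412.93 million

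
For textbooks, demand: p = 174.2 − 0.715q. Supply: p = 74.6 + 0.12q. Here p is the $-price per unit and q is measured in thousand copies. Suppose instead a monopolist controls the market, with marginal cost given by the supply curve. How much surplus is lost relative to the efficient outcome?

$1264.01 thousand

Competitive equilibrium: 174.2 − 0.715q = 74.6 + 0.12q → q* = 119.2814, p* = 88.9138.
Marginal revenue: MR = 174.2 − 1.43q. Set MR = MC: 174.2 − 1.43q = 74.6 + 0.12q → q_m = 64.2581.
Price p_m = 174.2 − 0.715·64.2581 = 128.2555; MC(q_m) = 74.6 + 0.12·64.2581 = 82.311.
Competitive q* = 119.2814, so Δq = 55.0233; wedge = 128.2555 − 82.311 = 45.9445.
Welfare loss = ½ × 55.0233 × 45.9445 = $1264.01 thousand.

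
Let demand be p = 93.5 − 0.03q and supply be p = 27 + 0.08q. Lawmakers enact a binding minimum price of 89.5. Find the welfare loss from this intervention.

12212.25

Competitive equilibrium: 93.5 − 0.03q = 27 + 0.08q → q* = 604.54545, p* = 75.36364.
At the floor p = 89.5, quantity demanded = (93.5 − 89.5)/0.03 = 133.33333.
Sellers' marginal cost at q' = 133.33333: 27 + 0.08·133.33333 = 37.66667.
Δq = 604.54545 − 133.33333 = 471.21212; wedge = 89.5 − 37.66667 = 51.83333.
Deadweight loss = ½ × 471.21212 × 51.83333 = 12212.25.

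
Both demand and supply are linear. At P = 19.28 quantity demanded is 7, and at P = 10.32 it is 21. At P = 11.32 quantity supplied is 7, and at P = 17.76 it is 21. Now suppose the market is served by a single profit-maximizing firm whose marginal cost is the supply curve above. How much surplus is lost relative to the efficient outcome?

Demand slope = (10.32 − 19.28)/(21 − 7) = −0.64, so P = 23.76 − 0.64Q.
Supply slope = (17.76 − 11.32)/(21 − 7) = 0.46, so P = 8.1 + 0.46Q.
Competitive equilibrium: 23.76 − 0.64Q = 8.1 + 0.46Q → Q* = 14.2364, P* = 14.6487.
Marginal revenue: MR = 23.76 − 1.28Q. Set MR = MC: 23.76 − 1.28Q = 8.1 + 0.46Q → Q_m = 9.
Price P_m = 23.76 − 0.64·9 = 18; MC(Q_m) = 8.1 + 0.46·9 = 12.24.
Competitive Q* = 14.2364, so ΔQ = 5.2364; wedge = 18 − 12.24 = 5.76.
Welfare loss = ½ × 5.2364 × 5.76 = 15.08.

15.08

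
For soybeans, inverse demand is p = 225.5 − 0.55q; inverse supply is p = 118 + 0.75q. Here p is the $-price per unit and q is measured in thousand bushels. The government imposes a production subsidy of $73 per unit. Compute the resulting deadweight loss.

Competitive equilibrium: 225.5 − 0.55q = 118 + 0.75q → q* = 82.6923, p* = 180.0192.
The subsidy lowers effective supply by 73: p = 45 + 0.75q.
New quantity: 225.5 − 0.55q = 45 + 0.75q → q' = 138.8462.
Overproduction Δq = 138.8462 − 82.6923 = 56.1539; wedge = subsidy = 73.
The triangle = ½ × 56.1539 × 73 = $2049.62 thousand.

$2049.62 thousand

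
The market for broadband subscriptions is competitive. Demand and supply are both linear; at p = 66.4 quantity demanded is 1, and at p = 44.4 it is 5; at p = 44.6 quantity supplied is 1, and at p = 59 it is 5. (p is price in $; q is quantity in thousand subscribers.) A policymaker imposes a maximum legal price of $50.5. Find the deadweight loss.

Demand slope = (44.4 − 66.4)/(5 − 1) = −5.5, so p = 71.9 − 5.5q.
Supply slope = (59 − 44.6)/(5 − 1) = 3.6, so p = 41 + 3.6q.
Competitive equilibrium: 71.9 − 5.5q = 41 + 3.6q → q* = 3.3956, p* = 53.2242.
At the ceiling p = 50.5, quantity supplied = (50.5 − 41)/3.6 = 2.6389.
Willingness to pay at q' = 2.6389: 71.9 − 5.5·2.6389 = 57.3861.
Δq = 3.3956 − 2.6389 = 0.7567; wedge = 57.3861 − 50.5 = 6.8861.
Deadweight loss = ½ × 0.7567 × 6.8861 = $2.61 thousand.

$2.61 thousand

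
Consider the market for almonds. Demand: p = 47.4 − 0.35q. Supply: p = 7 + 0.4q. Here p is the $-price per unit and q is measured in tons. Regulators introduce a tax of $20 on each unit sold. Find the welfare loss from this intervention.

Competitive equilibrium: 47.4 − 0.35q = 7 + 0.4q → q* = 53.8667, p* = 28.5467.
With the tax, the buyer price exceeds the seller price by 20: (47.4 − 0.35q) − (7 + 0.4q) = 20 → q' = 27.2.
Δq = 53.8667 − 27.2 = 26.6667; the wedge equals the tax, 20.
Welfare loss = ½ × 26.6667 × 20 = $266.67.

$266.67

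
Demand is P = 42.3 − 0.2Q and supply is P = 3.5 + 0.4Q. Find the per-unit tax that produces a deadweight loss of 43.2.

7.2

Competitive equilibrium: 42.3 − 0.2Q = 3.5 + 0.4Q → Q* = 64.6667, P* = 29.3667.
A tax t gives ΔQ = t/0.6 and wedge t, so DWL = t²/1.2.
t²/1.2 = 43.2 → t² = 51.84 → t = 7.2.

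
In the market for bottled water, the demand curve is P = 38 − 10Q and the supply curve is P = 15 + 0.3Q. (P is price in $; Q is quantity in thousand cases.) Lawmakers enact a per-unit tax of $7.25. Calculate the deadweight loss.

Competitive equilibrium: 38 − 10Q = 15 + 0.3Q → Q* = 2.233, P* = 15.6699.
With the tax, the buyer price exceeds the seller price by 7.25: (38 − 10Q) − (15 + 0.3Q) = 7.25 → Q' = 1.5291.
ΔQ = 2.233 − 1.5291 = 0.7039; the wedge equals the tax, 7.25.
The triangle = ½ × 0.7039 × 7.25 = $2.55 thousand.

$2.55 thousand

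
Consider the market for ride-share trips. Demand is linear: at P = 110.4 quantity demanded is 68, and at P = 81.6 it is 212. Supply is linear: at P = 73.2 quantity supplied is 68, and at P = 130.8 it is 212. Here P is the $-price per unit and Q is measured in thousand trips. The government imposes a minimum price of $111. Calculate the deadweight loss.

Demand slope = (81.6 − 110.4)/(212 − 68) = −0.2, so P = 124 − 0.2Q.
Supply slope = (130.8 − 73.2)/(212 − 68) = 0.4, so P = 46 + 0.4Q.
Competitive equilibrium: 124 − 0.2Q = 46 + 0.4Q → Q* = 130, P* = 98.
At the floor P = 111, quantity demanded = (124 − 111)/0.2 = 65.
Sellers' marginal cost at Q' = 65: 46 + 0.4·65 = 72.
ΔQ = 130 − 65 = 65; wedge = 111 − 72 = 39.
DWL = ½ × 65 × 39 = $1267.50 thousand.

$1267.50 thousand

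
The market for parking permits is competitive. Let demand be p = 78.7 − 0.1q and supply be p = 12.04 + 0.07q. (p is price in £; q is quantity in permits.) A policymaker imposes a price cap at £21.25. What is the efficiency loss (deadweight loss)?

£5770.17

Competitive equilibrium: 78.7 − 0.1q = 12.04 + 0.07q → q* = 392.1176, p* = 39.4882.
At the ceiling p = 21.25, quantity supplied = (21.25 − 12.04)/0.07 = 131.5714.
Willingness to pay at q' = 131.5714: 78.7 − 0.1·131.5714 = 65.5429.
Δq = 392.1176 − 131.5714 = 260.5462; wedge = 65.5429 − 21.25 = 44.2929.
DWL = ½ × 260.5462 × 44.2929 = £5770.17.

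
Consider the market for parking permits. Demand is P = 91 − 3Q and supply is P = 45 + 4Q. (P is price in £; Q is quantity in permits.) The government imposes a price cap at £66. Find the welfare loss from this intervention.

£6.11

Competitive equilibrium: 91 − 3Q = 45 + 4Q → Q* = 6.5714, P* = 71.2857.
At the ceiling P = 66, quantity supplied = (66 − 45)/4 = 5.25.
Willingness to pay at Q' = 5.25: 91 − 3·5.25 = 75.25.
ΔQ = 6.5714 − 5.25 = 1.3214; wedge = 75.25 − 66 = 9.25.
DWL = ½ × 1.3214 × 9.25 = £6.11.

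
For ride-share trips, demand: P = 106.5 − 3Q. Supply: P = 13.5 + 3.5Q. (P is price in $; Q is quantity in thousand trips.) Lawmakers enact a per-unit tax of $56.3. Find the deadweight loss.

Competitive equilibrium: 106.5 − 3Q = 13.5 + 3.5Q → Q* = 14.3077, P* = 63.5769.
With the tax, the buyer price exceeds the seller price by 56.3: (106.5 − 3Q) − (13.5 + 3.5Q) = 56.3 → Q' = 5.6462.
ΔQ = 14.3077 − 5.6462 = 8.6615; the wedge equals the tax, 56.3.
Welfare loss = ½ × 8.6615 × 56.3 = $243.82 thousand.

$243.82 thousand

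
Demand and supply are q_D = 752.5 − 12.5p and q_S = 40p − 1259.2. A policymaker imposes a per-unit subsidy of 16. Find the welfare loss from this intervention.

1219.05

In inverse form: demand p = 60.2 − 0.08q, supply p = 31.48 + 0.025q.
Competitive equilibrium: 60.2 − 0.08q = 31.48 + 0.025q → q* = 273.5238, p* = 38.3181.
The subsidy lowers effective supply by 16: p = 15.48 + 0.025q.
New quantity: 60.2 − 0.08q = 15.48 + 0.025q → q' = 425.9048.
Overproduction Δq = 425.9048 − 273.5238 = 152.381; wedge = subsidy = 16.
DWL = ½ × 152.381 × 16 = 1219.05.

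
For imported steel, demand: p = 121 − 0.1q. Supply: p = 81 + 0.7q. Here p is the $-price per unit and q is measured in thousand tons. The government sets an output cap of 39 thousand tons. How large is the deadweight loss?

$48.40 thousand

Competitive equilibrium: 121 − 0.1q = 81 + 0.7q → q* = 50, p* = 116.
At q = 39: demand price = 121 − 0.1·39 = 117.1; supply price = 81 + 0.7·39 = 108.3.
Δq = 50 − 39 = 11; wedge = 117.1 − 108.3 = 8.8.
DWL = ½ × 11 × 8.8 = $48.40 thousand.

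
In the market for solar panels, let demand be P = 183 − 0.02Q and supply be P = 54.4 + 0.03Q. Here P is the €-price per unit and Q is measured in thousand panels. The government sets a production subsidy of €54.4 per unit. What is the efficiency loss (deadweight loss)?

€29593.60 thousand

Competitive equilibrium: 183 − 0.02Q = 54.4 + 0.03Q → Q* = 2572, P* = 131.56.
The subsidy lowers effective supply by 54.4: P = 0 + 0.03Q.
New quantity: 183 − 0.02Q = 0 + 0.03Q → Q' = 3660.
Overproduction ΔQ = 3660 − 2572 = 1088; wedge = subsidy = 54.4.
Deadweight loss = ½ × 1088 × 54.4 = €29593.60 thousand.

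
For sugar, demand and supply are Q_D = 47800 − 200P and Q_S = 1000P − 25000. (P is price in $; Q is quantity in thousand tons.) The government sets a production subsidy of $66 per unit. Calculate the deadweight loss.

$363000 thousand

In inverse form: demand P = 239 − 0.005Q, supply P = 25 + 0.001Q.
Competitive equilibrium: 239 − 0.005Q = 25 + 0.001Q → Q* = 35666.6667, P* = 60.6667.
The subsidy lowers effective supply by 66: P = 0.001Q − 41.
New quantity: 239 − 0.005Q = 0.001Q − 41 → Q' = 46666.6667.
Overproduction ΔQ = 46666.6667 − 35666.6667 = 11000; wedge = subsidy = 66.
Deadweight loss = ½ × 11000 × 66 = $363000 thousand.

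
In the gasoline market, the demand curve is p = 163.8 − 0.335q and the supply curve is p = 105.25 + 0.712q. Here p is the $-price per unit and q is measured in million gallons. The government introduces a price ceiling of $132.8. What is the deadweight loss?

$155.37 million

Competitive equilibrium: 163.8 − 0.335q = 105.25 + 0.712q → q* = 55.9217, p* = 145.0662.
At the ceiling p = 132.8, quantity supplied = (132.8 − 105.25)/0.712 = 38.6938.
Willingness to pay at q' = 38.6938: 163.8 − 0.335·38.6938 = 150.8376.
Δq = 55.9217 − 38.6938 = 17.2279; wedge = 150.8376 − 132.8 = 18.0376.
Welfare loss = ½ × 17.2279 × 18.0376 = $155.37 million.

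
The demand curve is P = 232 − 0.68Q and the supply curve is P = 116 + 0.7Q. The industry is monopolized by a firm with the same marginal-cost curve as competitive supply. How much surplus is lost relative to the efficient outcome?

531.24

Competitive equilibrium: 232 − 0.68Q = 116 + 0.7Q → Q* = 84.058, P* = 174.8406.
Marginal revenue: MR = 232 − 1.36Q. Set MR = MC: 232 − 1.36Q = 116 + 0.7Q → Q_m = 56.3107.
Price P_m = 232 − 0.68·56.3107 = 193.7087; MC(Q_m) = 116 + 0.7·56.3107 = 155.4175.
Competitive Q* = 84.058, so ΔQ = 27.7473; wedge = 193.7087 − 155.4175 = 38.2912.
Deadweight loss = ½ × 27.7473 × 38.2912 = 531.24.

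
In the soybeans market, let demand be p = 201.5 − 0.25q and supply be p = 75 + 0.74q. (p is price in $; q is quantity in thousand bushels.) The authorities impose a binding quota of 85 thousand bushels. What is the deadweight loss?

Competitive equilibrium: 201.5 − 0.25q = 75 + 0.74q → q* = 127.7778, p* = 169.5556.
At q = 85: demand price = 201.5 − 0.25·85 = 180.25; supply price = 75 + 0.74·85 = 137.9.
Δq = 127.7778 − 85 = 42.7778; wedge = 180.25 − 137.9 = 42.35.
DWL = ½ × 42.7778 × 42.35 = $905.82 thousand.

$905.82 thousand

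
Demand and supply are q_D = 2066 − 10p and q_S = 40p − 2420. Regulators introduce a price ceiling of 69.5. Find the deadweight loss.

In inverse form: demand p = 206.6 − 0.1q, supply p = 60.5 + 0.025q.
Competitive equilibrium: 206.6 − 0.1q = 60.5 + 0.025q → q* = 1168.8, p* = 89.72.
At the ceiling p = 69.5, quantity supplied = (69.5 − 60.5)/0.025 = 360.
Willingness to pay at q' = 360: 206.6 − 0.1·360 = 170.6.
Δq = 1168.8 − 360 = 808.8; wedge = 170.6 − 69.5 = 101.1.
The triangle = ½ × 808.8 × 101.1 = 40884.84.

40884.84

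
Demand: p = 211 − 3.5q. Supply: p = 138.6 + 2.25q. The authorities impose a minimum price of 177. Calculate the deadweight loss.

Competitive equilibrium: 211 − 3.5q = 138.6 + 2.25q → q* = 12.5913, p* = 166.9304.
At the floor p = 177, quantity demanded = (211 − 177)/3.5 = 9.7143.
Sellers' marginal cost at q' = 9.7143: 138.6 + 2.25·9.7143 = 160.4572.
Δq = 12.5913 − 9.7143 = 2.877; wedge = 177 − 160.4572 = 16.5428.
Welfare loss = ½ × 2.877 × 16.5428 = 23.80.

23.80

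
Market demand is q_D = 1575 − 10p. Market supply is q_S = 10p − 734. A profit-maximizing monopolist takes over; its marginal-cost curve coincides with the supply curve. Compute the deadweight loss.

In inverse form: demand p = 157.5 − 0.1q, supply p = 73.4 + 0.1q.
Competitive equilibrium: 157.5 − 0.1q = 73.4 + 0.1q → q* = 420.5, p* = 115.45.
Marginal revenue: MR = 157.5 − 0.2q. Set MR = MC: 157.5 − 0.2q = 73.4 + 0.1q → q_m = 280.3333.
Price p_m = 157.5 − 0.1·280.3333 = 129.4667; MC(q_m) = 73.4 + 0.1·280.3333 = 101.4333.
Competitive q* = 420.5, so Δq = 140.1667; wedge = 129.4667 − 101.4333 = 28.0334.
DWL = ½ × 140.1667 × 28.0334 = 1964.67.

1964.67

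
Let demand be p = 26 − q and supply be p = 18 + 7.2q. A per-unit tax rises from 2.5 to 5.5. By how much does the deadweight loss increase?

1.46

Competitive equilibrium: 26 − q = 18 + 7.2q → q* = 0.9756, p* = 25.0244.
For a per-unit tax t: Δq = t/8.2, so DWL = ½·t·(t/8.2) = t²/16.4.
At t = 2.5: DWL = 0.381. At t = 5.5: DWL = 1.845.
Increase = 1.845 − 0.381 = 1.46.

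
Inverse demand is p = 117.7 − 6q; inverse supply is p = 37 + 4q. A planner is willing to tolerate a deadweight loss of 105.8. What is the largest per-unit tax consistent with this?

46

Competitive equilibrium: 117.7 − 6q = 37 + 4q → q* = 8.07, p* = 69.28.
A tax t gives Δq = t/10 and wedge t, so DWL = t²/20.
t²/20 = 105.8 → t² = 2116 → t = 46.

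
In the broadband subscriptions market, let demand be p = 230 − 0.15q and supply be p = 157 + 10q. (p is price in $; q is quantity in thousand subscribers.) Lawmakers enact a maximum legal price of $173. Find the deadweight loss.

Competitive equilibrium: 230 − 0.15q = 157 + 10q → q* = 7.1921, p* = 228.9212.
At the ceiling p = 173, quantity supplied = (173 − 157)/10 = 1.6.
Willingness to pay at q' = 1.6: 230 − 0.15·1.6 = 229.76.
Δq = 7.1921 − 1.6 = 5.5921; wedge = 229.76 − 173 = 56.76.
The triangle = ½ × 5.5921 × 56.76 = $158.70 thousand.

$158.70 thousand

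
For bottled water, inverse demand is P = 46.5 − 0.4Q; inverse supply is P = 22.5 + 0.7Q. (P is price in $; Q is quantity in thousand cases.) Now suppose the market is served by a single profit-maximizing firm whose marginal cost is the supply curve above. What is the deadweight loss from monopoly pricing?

$18.62 thousand

Competitive equilibrium: 46.5 − 0.4Q = 22.5 + 0.7Q → Q* = 21.8182, P* = 37.7727.
Marginal revenue: MR = 46.5 − 0.8Q. Set MR = MC: 46.5 − 0.8Q = 22.5 + 0.7Q → Q_m = 16.
Price P_m = 46.5 − 0.4·16 = 40.1; MC(Q_m) = 22.5 + 0.7·16 = 33.7.
Competitive Q* = 21.8182, so ΔQ = 5.8182; wedge = 40.1 − 33.7 = 6.4.
Welfare loss = ½ × 5.8182 × 6.4 = $18.62 thousand.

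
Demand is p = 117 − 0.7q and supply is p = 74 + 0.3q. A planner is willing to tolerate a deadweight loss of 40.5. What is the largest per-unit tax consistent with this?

9

Competitive equilibrium: 117 − 0.7q = 74 + 0.3q → q* = 43, p* = 86.9.
A tax t gives Δq = t/1 and wedge t, so DWL = t²/2.
t²/2 = 40.5 → t² = 81 → t = 9.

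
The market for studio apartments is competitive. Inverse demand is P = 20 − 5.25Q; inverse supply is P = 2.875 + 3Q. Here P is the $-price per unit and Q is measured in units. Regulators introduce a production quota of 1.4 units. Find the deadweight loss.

Competitive equilibrium: 20 − 5.25Q = 2.875 + 3Q → Q* = 2.0758, P* = 9.1023.
At Q = 1.4: demand price = 20 − 5.25·1.4 = 12.65; supply price = 2.875 + 3·1.4 = 7.075.
ΔQ = 2.0758 − 1.4 = 0.6758; wedge = 12.65 − 7.075 = 5.575.
Welfare loss = ½ × 0.6758 × 5.575 = $1.88.

$1.88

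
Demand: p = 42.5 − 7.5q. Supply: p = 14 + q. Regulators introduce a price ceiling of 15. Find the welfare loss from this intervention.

23.53

Competitive equilibrium: 42.5 − 7.5q = 14 + q → q* = 3.3529, p* = 17.3529.
At the ceiling p = 15, quantity supplied = (15 − 14)/1 = 1.
Willingness to pay at q' = 1: 42.5 − 7.5·1 = 35.
Δq = 3.3529 − 1 = 2.3529; wedge = 35 − 15 = 20.
Deadweight loss = ½ × 2.3529 × 20 = 23.53.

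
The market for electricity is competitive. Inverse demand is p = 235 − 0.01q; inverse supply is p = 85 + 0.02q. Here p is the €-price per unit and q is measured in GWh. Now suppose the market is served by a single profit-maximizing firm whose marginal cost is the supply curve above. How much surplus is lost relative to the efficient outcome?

Competitive equilibrium: 235 − 0.01q = 85 + 0.02q → q* = 5000, p* = 185.
Marginal revenue: MR = 235 − 0.02q. Set MR = MC: 235 − 0.02q = 85 + 0.02q → q_m = 3750.
Price p_m = 235 − 0.01·3750 = 197.5; MC(q_m) = 85 + 0.02·3750 = 160.
Competitive q* = 5000, so Δq = 1250; wedge = 197.5 − 160 = 37.5.
Welfare loss = ½ × 1250 × 37.5 = €23437.50.

€23437.50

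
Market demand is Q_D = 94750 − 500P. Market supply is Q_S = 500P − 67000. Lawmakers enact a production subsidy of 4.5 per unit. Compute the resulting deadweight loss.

In inverse form: demand P = 189.5 − 0.002Q, supply P = 134 + 0.002Q.
Competitive equilibrium: 189.5 − 0.002Q = 134 + 0.002Q → Q* = 13875, P* = 161.75.
The subsidy lowers effective supply by 4.5: P = 129.5 + 0.002Q.
New quantity: 189.5 − 0.002Q = 129.5 + 0.002Q → Q' = 15000.
Overproduction ΔQ = 15000 − 13875 = 1125; wedge = subsidy = 4.5.
DWL = ½ × 1125 × 4.5 = 2531.25.

2531.25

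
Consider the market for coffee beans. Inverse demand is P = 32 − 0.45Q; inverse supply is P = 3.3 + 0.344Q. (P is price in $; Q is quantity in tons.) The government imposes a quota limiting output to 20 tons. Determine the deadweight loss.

$103.50

Competitive equilibrium: 32 − 0.45Q = 3.3 + 0.344Q → Q* = 36.1461, P* = 15.7343.
At Q = 20: demand price = 32 − 0.45·20 = 23; supply price = 3.3 + 0.344·20 = 10.18.
ΔQ = 36.1461 − 20 = 16.1461; wedge = 23 − 10.18 = 12.82.
The triangle = ½ × 16.1461 × 12.82 = $103.50.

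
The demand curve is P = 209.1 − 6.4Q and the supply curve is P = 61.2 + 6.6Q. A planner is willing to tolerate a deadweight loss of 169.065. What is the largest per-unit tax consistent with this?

Competitive equilibrium: 209.1 − 6.4Q = 61.2 + 6.6Q → Q* = 11.3769, P* = 136.2877.
A tax t gives ΔQ = t/13 and wedge t, so DWL = t²/26.
t²/26 = 169.065 → t² = 4395.69 → t = 66.3.

66.3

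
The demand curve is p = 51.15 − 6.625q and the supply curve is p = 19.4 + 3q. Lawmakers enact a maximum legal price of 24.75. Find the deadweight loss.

11.05

Competitive equilibrium: 51.15 − 6.625q = 19.4 + 3q → q* = 3.2987, p* = 29.2961.
At the ceiling p = 24.75, quantity supplied = (24.75 − 19.4)/3 = 1.7833.
Willingness to pay at q' = 1.7833: 51.15 − 6.625·1.7833 = 39.3356.
Δq = 3.2987 − 1.7833 = 1.5154; wedge = 39.3356 − 24.75 = 14.5856.
Welfare loss = ½ × 1.5154 × 14.5856 = 11.05.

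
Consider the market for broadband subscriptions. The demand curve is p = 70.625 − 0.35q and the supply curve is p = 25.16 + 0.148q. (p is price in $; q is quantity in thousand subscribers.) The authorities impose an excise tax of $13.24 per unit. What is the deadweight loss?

$176 thousand

Competitive equilibrium: 70.625 − 0.35q = 25.16 + 0.148q → q* = 91.2952, p* = 38.6717.
With the tax, the buyer price exceeds the seller price by 13.24: (70.625 − 0.35q) − (25.16 + 0.148q) = 13.24 → q' = 64.7088.
Δq = 91.2952 − 64.7088 = 26.5864; the wedge equals the tax, 13.24.
DWL = ½ × 26.5864 × 13.24 = $176 thousand.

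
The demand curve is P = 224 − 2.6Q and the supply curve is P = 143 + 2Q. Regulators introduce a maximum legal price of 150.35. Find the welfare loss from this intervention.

446.54

Competitive equilibrium: 224 − 2.6Q = 143 + 2Q → Q* = 17.6087, P* = 178.2174.
At the ceiling P = 150.35, quantity supplied = (150.35 − 143)/2 = 3.675.
Willingness to pay at Q' = 3.675: 224 − 2.6·3.675 = 214.445.
ΔQ = 17.6087 − 3.675 = 13.9337; wedge = 214.445 − 150.35 = 64.095.
Welfare loss = ½ × 13.9337 × 64.095 = 446.54.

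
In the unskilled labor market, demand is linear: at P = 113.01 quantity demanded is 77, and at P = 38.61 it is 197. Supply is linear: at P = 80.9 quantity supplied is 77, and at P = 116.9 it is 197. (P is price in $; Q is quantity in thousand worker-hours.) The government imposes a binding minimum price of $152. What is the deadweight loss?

$4398.86 thousand

Demand slope = (38.61 − 113.01)/(197 − 77) = −0.62, so P = 160.75 − 0.62Q.
Supply slope = (116.9 − 80.9)/(197 − 77) = 0.3, so P = 57.8 + 0.3Q.
Competitive equilibrium: 160.75 − 0.62Q = 57.8 + 0.3Q → Q* = 111.9022, P* = 91.3707.
At the floor P = 152, quantity demanded = (160.75 − 152)/0.62 = 14.1129.
Sellers' marginal cost at Q' = 14.1129: 57.8 + 0.3·14.1129 = 62.0339.
ΔQ = 111.9022 − 14.1129 = 97.7893; wedge = 152 − 62.0339 = 89.9661.
Welfare loss = ½ × 97.7893 × 89.9661 = $4398.86 thousand.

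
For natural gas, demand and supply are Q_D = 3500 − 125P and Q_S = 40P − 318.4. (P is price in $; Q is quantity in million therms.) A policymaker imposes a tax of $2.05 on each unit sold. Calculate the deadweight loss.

$63.67 million

In inverse form: demand P = 28 − 0.008Q, supply P = 7.96 + 0.025Q.
Competitive equilibrium: 28 − 0.008Q = 7.96 + 0.025Q → Q* = 607.2727, P* = 23.1418.
With the tax, the buyer price exceeds the seller price by 2.05: (28 − 0.008Q) − (7.96 + 0.025Q) = 2.05 → Q' = 545.1515.
ΔQ = 607.2727 − 545.1515 = 62.1212; the wedge equals the tax, 2.05.
The triangle = ½ × 62.1212 × 2.05 = $63.67 million.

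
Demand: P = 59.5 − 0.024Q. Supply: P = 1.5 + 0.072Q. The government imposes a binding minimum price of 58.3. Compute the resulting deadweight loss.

14740.83

Competitive equilibrium: 59.5 − 0.024Q = 1.5 + 0.072Q → Q* = 604.1667, P* = 45.
At the floor P = 58.3, quantity demanded = (59.5 − 58.3)/0.024 = 50.
Sellers' marginal cost at Q' = 50: 1.5 + 0.072·50 = 5.1.
ΔQ = 604.1667 − 50 = 554.1667; wedge = 58.3 − 5.1 = 53.2.
Welfare loss = ½ × 554.1667 × 53.2 = 14740.83.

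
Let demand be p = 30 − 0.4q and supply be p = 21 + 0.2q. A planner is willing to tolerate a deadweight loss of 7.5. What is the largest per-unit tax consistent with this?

Competitive equilibrium: 30 − 0.4q = 21 + 0.2q → q* = 15, p* = 24.
A tax t gives Δq = t/0.6 and wedge t, so DWL = t²/1.2.
t²/1.2 = 7.5 → t² = 9 → t = 3.

3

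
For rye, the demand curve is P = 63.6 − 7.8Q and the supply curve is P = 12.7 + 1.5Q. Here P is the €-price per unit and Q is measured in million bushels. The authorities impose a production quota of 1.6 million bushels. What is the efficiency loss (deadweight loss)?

Competitive equilibrium: 63.6 − 7.8Q = 12.7 + 1.5Q → Q* = 5.4731, P* = 20.9097.
At Q = 1.6: demand price = 63.6 − 7.8·1.6 = 51.12; supply price = 12.7 + 1.5·1.6 = 15.1.
ΔQ = 5.4731 − 1.6 = 3.8731; wedge = 51.12 − 15.1 = 36.02.
Welfare loss = ½ × 3.8731 × 36.02 = €69.75 million.

€69.75 million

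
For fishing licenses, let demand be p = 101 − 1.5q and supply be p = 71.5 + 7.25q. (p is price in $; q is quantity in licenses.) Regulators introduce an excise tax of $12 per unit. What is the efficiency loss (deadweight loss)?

Competitive equilibrium: 101 − 1.5q = 71.5 + 7.25q → q* = 3.3714, p* = 95.9429.
With the tax, the buyer price exceeds the seller price by 12: (101 − 1.5q) − (71.5 + 7.25q) = 12 → q' = 2.
Δq = 3.3714 − 2 = 1.3714; the wedge equals the tax, 12.
The triangle = ½ × 1.3714 × 12 = $8.23.

$8.23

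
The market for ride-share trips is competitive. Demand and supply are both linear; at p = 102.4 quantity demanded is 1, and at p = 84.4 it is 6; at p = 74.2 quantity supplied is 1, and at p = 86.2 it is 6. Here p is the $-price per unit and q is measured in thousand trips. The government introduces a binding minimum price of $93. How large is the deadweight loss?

$13.09 thousand

Demand slope = (84.4 − 102.4)/(6 − 1) = −3.6, so p = 106 − 3.6q.
Supply slope = (86.2 − 74.2)/(6 − 1) = 2.4, so p = 71.8 + 2.4q.
Competitive equilibrium: 106 − 3.6q = 71.8 + 2.4q → q* = 5.7, p* = 85.48.
At the floor p = 93, quantity demanded = (106 − 93)/3.6 = 3.6111.
Sellers' marginal cost at q' = 3.6111: 71.8 + 2.4·3.6111 = 80.4666.
Δq = 5.7 − 3.6111 = 2.0889; wedge = 93 − 80.4666 = 12.5334.
The triangle = ½ × 2.0889 × 12.5334 = $13.09 thousand.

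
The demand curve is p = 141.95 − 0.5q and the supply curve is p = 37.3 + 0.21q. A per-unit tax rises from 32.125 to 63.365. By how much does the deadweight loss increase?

Competitive equilibrium: 141.95 − 0.5q = 37.3 + 0.21q → q* = 147.3944, p* = 68.2528.
For a per-unit tax t: Δq = t/0.71, so DWL = ½·t·(t/0.71) = t²/1.42.
At t = 32.125: DWL = 726.772. At t = 63.365: DWL = 2827.552.
Increase = 2827.552 − 726.772 = 2100.78.

2100.78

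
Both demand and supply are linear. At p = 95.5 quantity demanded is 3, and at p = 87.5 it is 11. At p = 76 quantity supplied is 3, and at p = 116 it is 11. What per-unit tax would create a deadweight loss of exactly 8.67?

Demand slope = (87.5 − 95.5)/(11 − 3) = −1, so p = 98.5 − q.
Supply slope = (116 − 76)/(11 − 3) = 5, so p = 61 + 5q.
Competitive equilibrium: 98.5 − q = 61 + 5q → q* = 6.25, p* = 92.25.
A tax t gives Δq = t/6 and wedge t, so DWL = t²/12.
t²/12 = 8.67 → t² = 104.04 → t = 10.2.

10.2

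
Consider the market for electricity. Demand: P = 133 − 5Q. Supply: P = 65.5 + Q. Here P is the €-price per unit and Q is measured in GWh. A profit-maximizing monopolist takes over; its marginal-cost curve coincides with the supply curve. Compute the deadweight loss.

Competitive equilibrium: 133 − 5Q = 65.5 + Q → Q* = 11.25, P* = 76.75.
Marginal revenue: MR = 133 − 10Q. Set MR = MC: 133 − 10Q = 65.5 + Q → Q_m = 6.1364.
Price P_m = 133 − 5·6.1364 = 102.318; MC(Q_m) = 65.5 + 1·6.1364 = 71.6364.
Competitive Q* = 11.25, so ΔQ = 5.1136; wedge = 102.318 − 71.6364 = 30.6816.
Deadweight loss = ½ × 5.1136 × 30.6816 = €78.45.

€78.45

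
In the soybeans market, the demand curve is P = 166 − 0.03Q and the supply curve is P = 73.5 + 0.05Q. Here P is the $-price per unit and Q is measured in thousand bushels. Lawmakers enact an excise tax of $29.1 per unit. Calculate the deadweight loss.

$5292.56 thousand

Competitive equilibrium: 166 − 0.03Q = 73.5 + 0.05Q → Q* = 1156.25, P* = 131.3125.
With the tax, the buyer price exceeds the seller price by 29.1: (166 − 0.03Q) − (73.5 + 0.05Q) = 29.1 → Q' = 792.5.
ΔQ = 1156.25 − 792.5 = 363.75; the wedge equals the tax, 29.1.
DWL = ½ × 363.75 × 29.1 = $5292.56 thousand.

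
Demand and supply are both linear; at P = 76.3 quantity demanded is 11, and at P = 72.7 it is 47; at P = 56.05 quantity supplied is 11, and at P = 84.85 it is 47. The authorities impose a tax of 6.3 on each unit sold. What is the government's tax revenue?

166.95

Demand slope = (72.7 − 76.3)/(47 − 11) = −0.1, so P = 77.4 − 0.1Q.
Supply slope = (84.85 − 56.05)/(47 − 11) = 0.8, so P = 47.25 + 0.8Q.
Competitive equilibrium: 77.4 − 0.1Q = 47.25 + 0.8Q → Q* = 33.5, P* = 74.05.
With the tax, the buyer price exceeds the seller price by 6.3: (77.4 − 0.1Q) − (47.25 + 0.8Q) = 6.3 → Q' = 26.5.
Tax revenue = 6.3 × 26.5 = 166.95.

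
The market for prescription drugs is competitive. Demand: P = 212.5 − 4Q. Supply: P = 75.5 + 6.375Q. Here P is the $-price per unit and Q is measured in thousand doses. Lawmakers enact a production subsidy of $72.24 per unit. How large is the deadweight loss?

Competitive equilibrium: 212.5 − 4Q = 75.5 + 6.375Q → Q* = 13.2048, P* = 159.6807.
The subsidy lowers effective supply by 72.24: P = 3.26 + 6.375Q.
New quantity: 212.5 − 4Q = 3.26 + 6.375Q → Q' = 20.1677.
Overproduction ΔQ = 20.1677 − 13.2048 = 6.9629; wedge = subsidy = 72.24.
Deadweight loss = ½ × 6.9629 × 72.24 = $251.50 thousand.

$251.50 thousand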